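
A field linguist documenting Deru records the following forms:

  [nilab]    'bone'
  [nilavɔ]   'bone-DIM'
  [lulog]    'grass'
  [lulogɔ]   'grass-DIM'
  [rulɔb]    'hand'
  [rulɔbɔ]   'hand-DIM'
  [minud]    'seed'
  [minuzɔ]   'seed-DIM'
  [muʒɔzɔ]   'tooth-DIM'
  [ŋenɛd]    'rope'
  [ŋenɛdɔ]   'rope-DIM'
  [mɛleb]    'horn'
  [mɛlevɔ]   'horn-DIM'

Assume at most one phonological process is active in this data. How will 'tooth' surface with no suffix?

In [minud] and [minuzɔ] the final segment of 'seed' alternates: [d] ~ [z].
But 'rope' keeps [d] in both environments ([ŋenɛd], [ŋenɛdɔ]), so there is no rule changing /d/ to [z] before the DIM suffix.
The alternation reflects word-final hardening: voiced fricatives become stops word-finally. /z/ is underlying.
The one attested form of 'tooth', [muʒɔzɔ], shows underlying /muʒɔz/. Applying the same rule word-finally gives [muʒɔd].

[muʒɔd]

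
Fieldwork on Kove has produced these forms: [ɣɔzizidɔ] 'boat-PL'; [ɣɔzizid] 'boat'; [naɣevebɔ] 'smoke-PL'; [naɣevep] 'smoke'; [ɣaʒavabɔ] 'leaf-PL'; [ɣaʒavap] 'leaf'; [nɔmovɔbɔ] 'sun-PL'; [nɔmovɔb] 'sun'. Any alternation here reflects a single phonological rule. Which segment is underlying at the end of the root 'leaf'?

/p/

In [ɣaʒavabɔ] and [ɣaʒavap] the final segment of 'leaf' alternates: [b] ~ [p].
Compare 'sun', with invariant [b] in [nɔmovɔbɔ] and [nɔmovɔb]: an analysis with underlying /b/ and a rule producing [p] in isolation would wrongly predict alternation here too.
So /p/ is underlying, and a rule of intervocalic voicing — voiceless stops become voiced between vowels — gives [b].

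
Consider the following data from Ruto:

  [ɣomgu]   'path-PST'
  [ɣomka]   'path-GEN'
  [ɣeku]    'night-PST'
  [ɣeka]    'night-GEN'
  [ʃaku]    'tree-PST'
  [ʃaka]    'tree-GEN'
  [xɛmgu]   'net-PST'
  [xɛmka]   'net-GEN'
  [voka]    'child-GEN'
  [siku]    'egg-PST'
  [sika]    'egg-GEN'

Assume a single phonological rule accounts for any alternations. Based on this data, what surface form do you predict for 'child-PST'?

The PST suffix surfaces as [-gu] and [-ku], depending on the final segment of the stem.
By contrast the GEN suffix keeps its initial [k] throughout — that segment must be underlying.
So the underlying form is /-gu/, and voiced stops become voiceless after a vowel.
After 'child', which ends in a vowel, the suffix surfaces as [-ku], giving [voku].

[voku]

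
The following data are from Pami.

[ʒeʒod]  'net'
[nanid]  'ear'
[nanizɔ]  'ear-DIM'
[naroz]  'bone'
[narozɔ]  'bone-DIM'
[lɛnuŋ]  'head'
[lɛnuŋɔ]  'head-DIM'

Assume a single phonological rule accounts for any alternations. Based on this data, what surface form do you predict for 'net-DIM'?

[ʒeʒozɔ]

The root 'ear' surfaces as [nanid] and [nanizɔ], with a stem-final [d] ~ [z] alternation.
The stem 'bone' ([naroz], [narozɔ]) shows [z] unchanged in both environments, so [z] cannot be basic with [d] derived in isolation.
So /d/ is underlying, and a rule of intervocalic spirantization — voiced stops become fricatives between vowels — gives [z].
From [ʒeʒod] the stem 'net' is /ʒeʒod/; between vowels this yields [ʒeʒozɔ].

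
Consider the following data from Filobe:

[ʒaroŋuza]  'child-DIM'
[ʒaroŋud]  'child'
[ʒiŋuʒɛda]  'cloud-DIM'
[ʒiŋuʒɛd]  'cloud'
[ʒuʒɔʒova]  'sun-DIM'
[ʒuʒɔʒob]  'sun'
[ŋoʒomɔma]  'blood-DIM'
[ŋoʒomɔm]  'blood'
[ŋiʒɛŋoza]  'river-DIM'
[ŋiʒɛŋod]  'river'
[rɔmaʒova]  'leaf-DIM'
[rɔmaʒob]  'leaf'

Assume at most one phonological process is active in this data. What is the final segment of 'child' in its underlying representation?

/z/

The root 'child' surfaces as [ʒaroŋuza] and [ʒaroŋud], with a stem-final [z] ~ [d] alternation.
The stem 'cloud' ([ʒiŋuʒɛda], [ʒiŋuʒɛd]) shows [d] unchanged in both environments, so [d] cannot be basic with [z] derived before the DIM suffix.
The alternation reflects word-final hardening: voiced fricatives become stops word-finally. /z/ is underlying.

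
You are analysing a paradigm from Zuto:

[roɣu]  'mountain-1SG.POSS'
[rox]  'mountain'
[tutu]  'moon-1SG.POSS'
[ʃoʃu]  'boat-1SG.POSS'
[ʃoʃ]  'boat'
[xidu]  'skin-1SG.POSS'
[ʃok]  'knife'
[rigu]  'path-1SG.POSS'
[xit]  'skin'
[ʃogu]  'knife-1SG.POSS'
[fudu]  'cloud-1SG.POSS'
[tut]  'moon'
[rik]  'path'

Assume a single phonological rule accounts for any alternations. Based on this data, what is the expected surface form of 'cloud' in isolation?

[fut]

'skin' shows [d] ~ [t] at the end of the stem ([xidu] vs [xit]).
But 'moon' keeps [t] in both environments ([tutu], [tut]), so there is no rule changing /t/ to [d] before the 1SG.POSS suffix.
The alternation reflects word-final obstruent devoicing: voiced obstruents become voiceless word-finally. /d/ is underlying.
The one attested form of 'cloud', [fudu], shows underlying /fud/. Applying the same rule word-finally gives [fut].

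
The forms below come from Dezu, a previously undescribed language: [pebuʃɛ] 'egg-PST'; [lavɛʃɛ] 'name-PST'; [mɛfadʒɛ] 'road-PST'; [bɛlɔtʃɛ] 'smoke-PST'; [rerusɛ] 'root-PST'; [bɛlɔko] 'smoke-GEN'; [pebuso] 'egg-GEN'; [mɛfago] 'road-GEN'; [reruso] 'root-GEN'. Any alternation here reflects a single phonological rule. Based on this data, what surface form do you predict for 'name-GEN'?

[lavɛso]

The root 'egg' surfaces as [pebuʃɛ] and [pebuso], with a stem-final [ʃ] ~ [s] alternation.
The stem 'root' ([rerusɛ], [reruso]) shows [s] unchanged in both environments, so [s] cannot be basic with [ʃ] derived before the PST suffix.
The alternation reflects depalatalization: palato-alveolar /tʃ/, /dʒ/ and /ʃ/ become [k], [g] and [s] when no front vowel follows. /ʃ/ is underlying.
From [lavɛʃɛ] the stem 'name' is /lavɛʃ/; when no front vowel follows this yields [lavɛso].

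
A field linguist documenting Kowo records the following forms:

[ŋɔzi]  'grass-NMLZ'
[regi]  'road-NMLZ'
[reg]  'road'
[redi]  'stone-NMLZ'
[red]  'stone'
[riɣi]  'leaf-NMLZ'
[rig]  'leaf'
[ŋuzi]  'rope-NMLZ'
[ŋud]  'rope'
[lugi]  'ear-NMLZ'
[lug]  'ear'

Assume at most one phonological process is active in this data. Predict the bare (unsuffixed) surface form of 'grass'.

[ŋɔd]

In [ŋuzi] and [ŋud] the final segment of 'rope' alternates: [z] ~ [d].
If /d/ were underlying and a rule turned it into [z] before the NMLZ suffix, 'stone' would also alternate; but it has [d] in both [redi] and [red].
Therefore /z/ is basic and [d] is derived by word-final hardening (voiced fricatives become stops word-finally).
From [ŋɔzi] the stem 'grass' is /ŋɔz/; word-finally this yields [ŋɔd].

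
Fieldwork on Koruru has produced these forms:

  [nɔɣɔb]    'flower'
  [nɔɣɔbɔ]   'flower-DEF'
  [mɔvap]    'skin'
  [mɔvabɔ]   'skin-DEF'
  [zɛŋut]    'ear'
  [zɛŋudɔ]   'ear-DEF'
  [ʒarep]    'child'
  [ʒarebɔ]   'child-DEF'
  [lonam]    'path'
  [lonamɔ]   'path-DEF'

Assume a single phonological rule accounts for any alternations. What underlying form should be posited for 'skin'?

The stem for 'skin' ends in [p] in [mɔvap] but [b] in [mɔvabɔ].
But 'flower' keeps [b] in both environments ([nɔɣɔb], [nɔɣɔbɔ]), so there is no rule changing /b/ to [p] in isolation.
The underlying segment must be /p/; voiceless stops become voiced between vowels, yielding [b] there.

/mɔvap/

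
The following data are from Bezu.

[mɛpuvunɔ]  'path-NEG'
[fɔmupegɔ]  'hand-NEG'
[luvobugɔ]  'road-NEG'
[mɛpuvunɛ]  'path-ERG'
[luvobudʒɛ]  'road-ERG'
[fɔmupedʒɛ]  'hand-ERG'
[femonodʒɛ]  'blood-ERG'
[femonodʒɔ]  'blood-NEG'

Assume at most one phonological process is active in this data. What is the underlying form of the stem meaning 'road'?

/luvobug/

The root 'road' surfaces as [luvobudʒɛ] and [luvobugɔ], with a stem-final [dʒ] ~ [g] alternation.
The stem 'blood' ([femonodʒɛ], [femonodʒɔ]) shows [dʒ] unchanged in both environments, so [dʒ] cannot be basic with [g] derived before the NEG suffix.
The alternation reflects palatalization before a front vowel: /g/ becomes palato-alveolar [dʒ] before a front vowel. /g/ is underlying.
So 'road' = /luvobug/.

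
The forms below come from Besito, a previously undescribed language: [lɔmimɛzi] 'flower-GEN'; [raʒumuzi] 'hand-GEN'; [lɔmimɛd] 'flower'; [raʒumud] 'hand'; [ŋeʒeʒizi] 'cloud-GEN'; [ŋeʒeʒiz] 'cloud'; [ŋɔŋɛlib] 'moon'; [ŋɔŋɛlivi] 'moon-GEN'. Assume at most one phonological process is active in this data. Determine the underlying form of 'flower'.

/lɔmimɛd/

The stem for 'flower' ends in [d] in [lɔmimɛd] but [z] in [lɔmimɛzi].
Compare 'cloud', with invariant [z] in [ŋeʒeʒiz] and [ŋeʒeʒizi]: an analysis with underlying /z/ and a rule producing [d] in isolation would wrongly predict alternation here too.
The alternation reflects intervocalic spirantization: voiced stops become fricatives between vowels. /d/ is underlying.
The underlying form of 'flower' is therefore /lɔmimɛd/.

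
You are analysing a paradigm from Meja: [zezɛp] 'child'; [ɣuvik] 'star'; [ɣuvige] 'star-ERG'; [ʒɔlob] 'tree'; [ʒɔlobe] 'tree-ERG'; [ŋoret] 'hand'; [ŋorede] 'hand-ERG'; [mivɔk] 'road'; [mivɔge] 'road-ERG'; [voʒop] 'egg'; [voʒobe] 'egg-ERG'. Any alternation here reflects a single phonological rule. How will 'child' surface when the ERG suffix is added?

'egg' shows [p] ~ [b] at the end of the stem ([voʒop] vs [voʒobe]).
Compare 'tree', with invariant [b] in [ʒɔlob] and [ʒɔlobe]: an analysis with underlying /b/ and a rule producing [p] in isolation would wrongly predict alternation here too.
The underlying segment must be /p/; voiceless stops become voiced between vowels, yielding [b] there.
From [zezɛp] the stem 'child' is /zezɛp/; between vowels this yields [zezɛbe].

[zezɛbe]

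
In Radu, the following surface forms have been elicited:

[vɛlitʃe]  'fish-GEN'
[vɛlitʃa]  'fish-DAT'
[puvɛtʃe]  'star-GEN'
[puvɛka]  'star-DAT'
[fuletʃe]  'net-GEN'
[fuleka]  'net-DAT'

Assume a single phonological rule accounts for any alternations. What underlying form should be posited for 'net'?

The stem for 'net' ends in [tʃ] in [fuletʃe] but [k] in [fuleka].
If /tʃ/ were underlying and a rule turned it into [k] before the DAT suffix, 'fish' would also alternate; but it has [tʃ] in both [vɛlitʃe] and [vɛlitʃa].
Therefore /k/ is basic and [tʃ] is derived by palatalization before a front vowel (/k/ becomes palato-alveolar [tʃ] before a front vowel).

/fulek/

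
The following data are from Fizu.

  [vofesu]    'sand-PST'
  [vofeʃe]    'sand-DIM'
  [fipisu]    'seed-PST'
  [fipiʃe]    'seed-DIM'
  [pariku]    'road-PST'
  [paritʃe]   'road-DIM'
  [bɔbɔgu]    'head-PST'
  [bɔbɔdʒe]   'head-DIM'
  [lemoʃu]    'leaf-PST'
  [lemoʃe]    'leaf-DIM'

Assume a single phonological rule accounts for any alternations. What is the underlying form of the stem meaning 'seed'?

/fipis/

The stem for 'seed' ends in [s] in [fipisu] but [ʃ] in [fipiʃe].
The stem 'leaf' ([lemoʃu], [lemoʃe]) shows [ʃ] unchanged in both environments, so [ʃ] cannot be basic with [s] derived before the PST suffix.
So /s/ is underlying, and a rule of palatalization before a front vowel — /k/, /g/ and /s/ become palato-alveolar [tʃ], [dʒ] and [ʃ] before a front vowel — gives [ʃ].
Hence 'seed' is /fipis/ underlyingly.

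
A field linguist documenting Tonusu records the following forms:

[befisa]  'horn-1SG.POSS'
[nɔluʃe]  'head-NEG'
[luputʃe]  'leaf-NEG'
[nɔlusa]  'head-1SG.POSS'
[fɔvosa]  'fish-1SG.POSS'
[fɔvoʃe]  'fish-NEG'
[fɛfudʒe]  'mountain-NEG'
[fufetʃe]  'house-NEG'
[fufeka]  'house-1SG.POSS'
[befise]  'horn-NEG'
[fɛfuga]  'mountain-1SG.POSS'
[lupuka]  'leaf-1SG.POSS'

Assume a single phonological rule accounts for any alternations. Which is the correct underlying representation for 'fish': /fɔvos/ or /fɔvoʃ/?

In [fɔvoʃe] and [fɔvosa] the final segment of 'fish' alternates: [ʃ] ~ [s].
But 'horn' keeps [s] in both environments ([befise], [befisa]), so there is no rule changing /s/ to [ʃ] before the NEG suffix.
So /ʃ/ is underlying, and a rule of depalatalization — palato-alveolar /tʃ/, /dʒ/ and /ʃ/ become [k], [g] and [s] when no front vowel follows — gives [s].

/fɔvoʃ/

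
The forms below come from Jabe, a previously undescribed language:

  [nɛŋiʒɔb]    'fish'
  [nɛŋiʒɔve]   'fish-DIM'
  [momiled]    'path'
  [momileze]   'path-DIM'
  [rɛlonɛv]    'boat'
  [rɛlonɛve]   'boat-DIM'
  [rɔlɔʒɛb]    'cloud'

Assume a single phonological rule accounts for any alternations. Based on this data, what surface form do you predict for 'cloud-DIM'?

In [nɛŋiʒɔb] and [nɛŋiʒɔve] the final segment of 'fish' alternates: [b] ~ [v].
But 'boat' keeps [v] in both environments ([rɛlonɛv], [rɛlonɛve]), so there is no rule changing /v/ to [b] in isolation.
The underlying segment must be /b/; voiced stops become fricatives between vowels, yielding [v] there.
The one attested form of 'cloud', [rɔlɔʒɛb], shows underlying /rɔlɔʒɛb/. Applying the same rule between vowels gives [rɔlɔʒɛve].

[rɔlɔʒɛve]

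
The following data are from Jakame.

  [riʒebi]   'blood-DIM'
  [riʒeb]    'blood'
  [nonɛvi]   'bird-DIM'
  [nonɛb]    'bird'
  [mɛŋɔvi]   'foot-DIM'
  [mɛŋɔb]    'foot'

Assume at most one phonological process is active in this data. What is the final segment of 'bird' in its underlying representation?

The root 'bird' surfaces as [nonɛvi] and [nonɛb], with a stem-final [v] ~ [b] alternation.
Compare 'blood', with invariant [b] in [riʒebi] and [riʒeb]: an analysis with underlying /b/ and a rule producing [v] before the DIM suffix would wrongly predict alternation here too.
So /v/ is underlying, and a rule of word-final hardening — voiced fricatives become stops word-finally — gives [b].

/v/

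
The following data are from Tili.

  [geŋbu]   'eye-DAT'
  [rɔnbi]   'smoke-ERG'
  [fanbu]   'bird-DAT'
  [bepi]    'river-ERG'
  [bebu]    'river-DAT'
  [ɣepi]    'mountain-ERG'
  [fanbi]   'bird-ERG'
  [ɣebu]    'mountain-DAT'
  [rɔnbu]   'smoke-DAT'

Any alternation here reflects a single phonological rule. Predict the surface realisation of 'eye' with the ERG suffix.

The ERG suffix surfaces as [-bi] and [-pi], depending on the final segment of the stem.
The DAT suffix, which begins with [b], is invariant after every stem; so [b] is not altered by any rule here.
The ERG suffix is therefore /-pi/ underlyingly, with post-nasal voicing: voiceless stops become voiced after a nasal.
After 'eye', which ends in a nasal, the suffix surfaces as [-bi], giving [geŋbi].

[geŋbi]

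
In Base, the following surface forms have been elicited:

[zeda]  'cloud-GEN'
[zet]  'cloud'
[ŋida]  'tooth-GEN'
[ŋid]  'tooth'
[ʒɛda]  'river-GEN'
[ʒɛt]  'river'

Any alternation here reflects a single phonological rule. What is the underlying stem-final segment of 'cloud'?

The root 'cloud' surfaces as [zeda] and [zet], with a stem-final [d] ~ [t] alternation.
Compare 'tooth', with invariant [d] in [ŋida] and [ŋid]: an analysis with underlying /d/ and a rule producing [t] in isolation would wrongly predict alternation here too.
The underlying segment must be /t/; voiceless stops become voiced between vowels, yielding [d] there.

/t/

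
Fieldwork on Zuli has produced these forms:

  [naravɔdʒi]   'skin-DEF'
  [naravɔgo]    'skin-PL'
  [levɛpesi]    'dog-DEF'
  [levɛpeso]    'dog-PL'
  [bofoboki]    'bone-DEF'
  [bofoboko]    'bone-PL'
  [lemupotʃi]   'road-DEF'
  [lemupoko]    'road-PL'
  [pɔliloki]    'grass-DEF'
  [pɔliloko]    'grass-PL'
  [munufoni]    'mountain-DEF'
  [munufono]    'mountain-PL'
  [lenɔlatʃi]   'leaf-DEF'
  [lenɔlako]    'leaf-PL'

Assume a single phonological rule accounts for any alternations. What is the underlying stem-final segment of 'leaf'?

/tʃ/

The stem for 'leaf' ends in [tʃ] in [lenɔlatʃi] but [k] in [lenɔlako].
If /k/ were underlying and a rule turned it into [tʃ] before the DEF suffix, 'grass' would also alternate; but it has [k] in both [pɔliloki] and [pɔliloko].
The underlying segment must be /tʃ/; palato-alveolar /tʃ/ and /dʒ/ become [k] and [g] when no front vowel follows, yielding [k] there.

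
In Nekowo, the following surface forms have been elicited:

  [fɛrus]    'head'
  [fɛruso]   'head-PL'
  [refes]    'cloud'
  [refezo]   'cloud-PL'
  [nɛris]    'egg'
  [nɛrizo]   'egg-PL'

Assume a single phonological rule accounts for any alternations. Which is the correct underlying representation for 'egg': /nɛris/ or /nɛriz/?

The root 'egg' surfaces as [nɛris] and [nɛrizo], with a stem-final [s] ~ [z] alternation.
If /s/ were underlying and a rule turned it into [z] before the PL suffix, 'head' would also alternate; but it has [s] in both [fɛrus] and [fɛruso].
Therefore /z/ is basic and [s] is derived by word-final obstruent devoicing (voiced obstruents become voiceless word-finally).

/nɛriz/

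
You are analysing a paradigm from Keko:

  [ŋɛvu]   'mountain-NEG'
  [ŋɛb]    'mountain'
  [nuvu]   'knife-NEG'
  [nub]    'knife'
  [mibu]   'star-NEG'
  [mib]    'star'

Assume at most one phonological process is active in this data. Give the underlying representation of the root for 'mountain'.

/ŋɛv/

The root 'mountain' surfaces as [ŋɛvu] and [ŋɛb], with a stem-final [v] ~ [b] alternation.
If /b/ were underlying and a rule turned it into [v] before the NEG suffix, 'star' would also alternate; but it has [b] in both [mibu] and [mib].
Therefore /v/ is basic and [b] is derived by word-final hardening (voiced fricatives become stops word-finally).
So 'mountain' = /ŋɛv/.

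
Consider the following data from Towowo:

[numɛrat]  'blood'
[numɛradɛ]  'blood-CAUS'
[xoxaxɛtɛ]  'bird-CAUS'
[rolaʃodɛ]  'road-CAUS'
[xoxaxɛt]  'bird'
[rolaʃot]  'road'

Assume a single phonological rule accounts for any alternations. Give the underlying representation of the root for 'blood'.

/numɛrad/

The root 'blood' surfaces as [numɛradɛ] and [numɛrat], with a stem-final [d] ~ [t] alternation.
Compare 'bird', with invariant [t] in [xoxaxɛtɛ] and [xoxaxɛt]: an analysis with underlying /t/ and a rule producing [d] before the CAUS suffix would wrongly predict alternation here too.
So /d/ is underlying, and a rule of word-final obstruent devoicing — voiced obstruents become voiceless word-finally — gives [t].
So 'blood' = /numɛrad/.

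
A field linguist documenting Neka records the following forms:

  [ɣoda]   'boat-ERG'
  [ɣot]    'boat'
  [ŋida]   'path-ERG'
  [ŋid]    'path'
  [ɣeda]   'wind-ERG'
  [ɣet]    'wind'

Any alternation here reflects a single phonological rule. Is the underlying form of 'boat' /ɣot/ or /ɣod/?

The root 'boat' surfaces as [ɣoda] and [ɣot], with a stem-final [d] ~ [t] alternation.
Compare 'path', with invariant [d] in [ŋida] and [ŋid]: an analysis with underlying /d/ and a rule producing [t] in isolation would wrongly predict alternation here too.
So /t/ is underlying, and a rule of intervocalic voicing — voiceless stops become voiced between vowels — gives [d].

/ɣot/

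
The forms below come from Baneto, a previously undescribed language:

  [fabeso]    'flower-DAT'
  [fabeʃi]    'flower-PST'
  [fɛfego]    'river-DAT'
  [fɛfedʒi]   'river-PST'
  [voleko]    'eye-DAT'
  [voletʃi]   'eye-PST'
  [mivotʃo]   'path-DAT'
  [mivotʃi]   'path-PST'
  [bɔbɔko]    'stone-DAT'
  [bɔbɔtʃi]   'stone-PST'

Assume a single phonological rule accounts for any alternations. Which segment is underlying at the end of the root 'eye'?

/k/

The root 'eye' surfaces as [voleko] and [voletʃi], with a stem-final [k] ~ [tʃ] alternation.
The stem 'path' ([mivotʃo], [mivotʃi]) shows [tʃ] unchanged in both environments, so [tʃ] cannot be basic with [k] derived before the DAT suffix.
So /k/ is underlying, and a rule of palatalization before a front vowel — /k/, /g/ and /s/ become palato-alveolar [tʃ], [dʒ] and [ʃ] before a front vowel — gives [tʃ].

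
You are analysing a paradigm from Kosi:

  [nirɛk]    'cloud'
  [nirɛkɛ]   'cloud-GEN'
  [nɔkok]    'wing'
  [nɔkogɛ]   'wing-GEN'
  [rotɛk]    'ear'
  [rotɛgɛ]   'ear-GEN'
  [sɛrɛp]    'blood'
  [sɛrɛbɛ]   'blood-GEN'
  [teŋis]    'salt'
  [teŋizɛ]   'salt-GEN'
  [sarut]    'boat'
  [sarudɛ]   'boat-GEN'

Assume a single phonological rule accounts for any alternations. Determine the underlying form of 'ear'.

The root 'ear' surfaces as [rotɛk] and [rotɛgɛ], with a stem-final [k] ~ [g] alternation.
Compare 'cloud', with invariant [k] in [nirɛk] and [nirɛkɛ]: an analysis with underlying /k/ and a rule producing [g] before the GEN suffix would wrongly predict alternation here too.
The alternation reflects word-final obstruent devoicing: voiced obstruents become voiceless word-finally. /g/ is underlying.
Hence 'ear' is /rotɛg/ underlyingly.

/rotɛg/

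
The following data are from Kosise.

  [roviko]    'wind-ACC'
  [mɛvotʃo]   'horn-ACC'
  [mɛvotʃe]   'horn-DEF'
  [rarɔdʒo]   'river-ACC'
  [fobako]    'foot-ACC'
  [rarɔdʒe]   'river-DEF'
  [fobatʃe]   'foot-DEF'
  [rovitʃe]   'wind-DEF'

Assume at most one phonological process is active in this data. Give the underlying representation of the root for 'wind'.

/rovik/

The root 'wind' surfaces as [roviko] and [rovitʃe], with a stem-final [k] ~ [tʃ] alternation.
But 'horn' keeps [tʃ] in both environments ([mɛvotʃo], [mɛvotʃe]), so there is no rule changing /tʃ/ to [k] before the ACC suffix.
Therefore /k/ is basic and [tʃ] is derived by palatalization before a front vowel (/k/ becomes palato-alveolar [tʃ] before a front vowel).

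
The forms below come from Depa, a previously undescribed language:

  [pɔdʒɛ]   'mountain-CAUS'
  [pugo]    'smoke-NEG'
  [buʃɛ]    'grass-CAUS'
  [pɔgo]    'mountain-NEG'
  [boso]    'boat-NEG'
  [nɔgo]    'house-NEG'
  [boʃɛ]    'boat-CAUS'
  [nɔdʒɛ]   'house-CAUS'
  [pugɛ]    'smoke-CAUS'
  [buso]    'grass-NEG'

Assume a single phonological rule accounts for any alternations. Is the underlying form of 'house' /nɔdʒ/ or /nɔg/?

/nɔdʒ/

In [nɔgo] and [nɔdʒɛ] the final segment of 'house' alternates: [g] ~ [dʒ].
The stem 'smoke' ([pugo], [pugɛ]) shows [g] unchanged in both environments, so [g] cannot be basic with [dʒ] derived before the CAUS suffix.
The alternation reflects depalatalization: palato-alveolar /dʒ/ and /ʃ/ become [g] and [s] when no front vowel follows. /dʒ/ is underlying.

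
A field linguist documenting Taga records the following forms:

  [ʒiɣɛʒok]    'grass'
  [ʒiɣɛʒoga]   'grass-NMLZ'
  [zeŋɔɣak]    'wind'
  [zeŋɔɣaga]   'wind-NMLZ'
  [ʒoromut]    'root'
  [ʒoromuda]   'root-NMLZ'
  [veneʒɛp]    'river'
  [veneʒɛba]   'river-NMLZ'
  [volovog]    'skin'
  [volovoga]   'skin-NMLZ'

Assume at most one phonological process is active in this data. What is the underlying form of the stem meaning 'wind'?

/zeŋɔɣak/

'wind' shows [k] ~ [g] at the end of the stem ([zeŋɔɣak] vs [zeŋɔɣaga]).
Compare 'skin', with invariant [g] in [volovog] and [volovoga]: an analysis with underlying /g/ and a rule producing [k] in isolation would wrongly predict alternation here too.
Therefore /k/ is basic and [g] is derived by intervocalic voicing (voiceless stops become voiced between vowels).
Hence 'wind' is /zeŋɔɣak/ underlyingly.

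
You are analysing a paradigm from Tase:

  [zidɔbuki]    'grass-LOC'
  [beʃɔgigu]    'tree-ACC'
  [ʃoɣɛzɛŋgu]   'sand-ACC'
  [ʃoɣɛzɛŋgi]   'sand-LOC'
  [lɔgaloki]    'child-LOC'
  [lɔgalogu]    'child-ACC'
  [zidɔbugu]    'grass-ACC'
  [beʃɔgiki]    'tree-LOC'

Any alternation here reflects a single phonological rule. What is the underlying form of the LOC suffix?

/-ki/

The LOC morpheme has two allomorphs, [-gi] and [-ki].
By contrast the ACC suffix keeps its initial [g] throughout — that segment must be underlying.
The LOC suffix is therefore /-ki/ underlyingly, with post-nasal voicing: voiceless stops become voiced after a nasal.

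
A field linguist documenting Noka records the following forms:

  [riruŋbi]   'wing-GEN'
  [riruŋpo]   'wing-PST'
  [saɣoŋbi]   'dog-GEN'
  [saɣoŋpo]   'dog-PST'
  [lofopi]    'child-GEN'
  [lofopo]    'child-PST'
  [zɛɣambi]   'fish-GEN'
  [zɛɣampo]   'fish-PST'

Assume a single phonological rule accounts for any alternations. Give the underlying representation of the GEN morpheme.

The GEN morpheme has two allomorphs, [-bi] and [-pi].
By contrast the PST suffix keeps its initial [p] throughout — that segment must be underlying.
The GEN suffix is therefore /-bi/ underlyingly, with post-vocalic devoicing: voiced stops become voiceless after a vowel.

/-bi/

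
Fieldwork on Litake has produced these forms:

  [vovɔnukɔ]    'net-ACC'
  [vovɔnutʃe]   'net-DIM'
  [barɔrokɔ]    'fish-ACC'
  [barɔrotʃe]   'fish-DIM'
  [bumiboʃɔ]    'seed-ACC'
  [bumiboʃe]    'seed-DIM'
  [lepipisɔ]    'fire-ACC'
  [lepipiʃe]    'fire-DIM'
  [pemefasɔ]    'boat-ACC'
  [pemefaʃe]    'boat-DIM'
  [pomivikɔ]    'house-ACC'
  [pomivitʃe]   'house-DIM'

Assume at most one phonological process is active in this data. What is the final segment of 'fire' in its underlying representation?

/s/

The stem for 'fire' ends in [s] in [lepipisɔ] but [ʃ] in [lepipiʃe].
Compare 'seed', with invariant [ʃ] in [bumiboʃɔ] and [bumiboʃe]: an analysis with underlying /ʃ/ and a rule producing [s] before the ACC suffix would wrongly predict alternation here too.
Therefore /s/ is basic and [ʃ] is derived by palatalization before a front vowel (/k/ and /s/ become palato-alveolar [tʃ] and [ʃ] before a front vowel).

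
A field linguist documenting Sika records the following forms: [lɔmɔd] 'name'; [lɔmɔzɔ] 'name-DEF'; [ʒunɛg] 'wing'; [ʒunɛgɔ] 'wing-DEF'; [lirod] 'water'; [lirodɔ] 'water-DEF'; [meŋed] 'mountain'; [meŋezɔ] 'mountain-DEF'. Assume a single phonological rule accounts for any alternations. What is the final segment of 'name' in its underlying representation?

The stem for 'name' ends in [d] in [lɔmɔd] but [z] in [lɔmɔzɔ].
Compare 'water', with invariant [d] in [lirod] and [lirodɔ]: an analysis with underlying /d/ and a rule producing [z] before the DEF suffix would wrongly predict alternation here too.
The underlying segment must be /z/; voiced fricatives become stops word-finally, yielding [d] there.

/z/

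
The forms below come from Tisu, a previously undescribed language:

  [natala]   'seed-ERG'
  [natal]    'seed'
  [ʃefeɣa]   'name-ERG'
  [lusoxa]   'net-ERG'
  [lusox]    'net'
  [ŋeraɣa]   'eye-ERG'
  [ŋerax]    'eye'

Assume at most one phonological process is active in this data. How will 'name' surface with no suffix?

[ʃefex]

'eye' shows [ɣ] ~ [x] at the end of the stem ([ŋeraɣa] vs [ŋerax]).
If /x/ were underlying and a rule turned it into [ɣ] before the ERG suffix, 'net' would also alternate; but it has [x] in both [lusoxa] and [lusox].
So /ɣ/ is underlying, and a rule of word-final obstruent devoicing — voiced obstruents become voiceless word-finally — gives [x].
From [ʃefeɣa] the stem 'name' is /ʃefeɣ/; word-finally this yields [ʃefex].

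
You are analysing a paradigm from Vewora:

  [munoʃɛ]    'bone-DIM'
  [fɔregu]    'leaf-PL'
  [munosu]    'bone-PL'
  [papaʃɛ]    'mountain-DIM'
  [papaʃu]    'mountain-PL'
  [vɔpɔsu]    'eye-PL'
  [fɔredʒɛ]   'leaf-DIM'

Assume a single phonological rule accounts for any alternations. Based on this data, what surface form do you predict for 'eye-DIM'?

[vɔpɔʃɛ]

The stem for 'bone' ends in [s] in [munosu] but [ʃ] in [munoʃɛ].
If /ʃ/ were underlying and a rule turned it into [s] before the PL suffix, 'mountain' would also alternate; but it has [ʃ] in both [papaʃu] and [papaʃɛ].
Therefore /s/ is basic and [ʃ] is derived by palatalization before a front vowel (/g/ and /s/ become palato-alveolar [dʒ] and [ʃ] before a front vowel).
The one attested form of 'eye', [vɔpɔsu], shows underlying /vɔpɔs/. Applying the same rule before a front vowel gives [vɔpɔʃɛ].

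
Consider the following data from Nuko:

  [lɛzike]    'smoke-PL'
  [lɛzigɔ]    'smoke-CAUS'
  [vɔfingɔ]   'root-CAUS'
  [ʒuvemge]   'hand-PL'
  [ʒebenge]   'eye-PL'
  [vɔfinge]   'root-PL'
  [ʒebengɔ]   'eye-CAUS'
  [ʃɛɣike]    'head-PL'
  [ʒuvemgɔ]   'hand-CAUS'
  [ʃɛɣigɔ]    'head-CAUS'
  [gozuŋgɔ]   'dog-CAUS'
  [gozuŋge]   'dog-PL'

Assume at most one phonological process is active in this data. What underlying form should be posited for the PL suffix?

The PL morpheme has two allomorphs, [-ge] and [-ke].
By contrast the CAUS suffix keeps its initial [g] throughout — that segment must be underlying.
So the underlying form is /-ke/, and voiceless stops become voiced after a nasal.

/-ke/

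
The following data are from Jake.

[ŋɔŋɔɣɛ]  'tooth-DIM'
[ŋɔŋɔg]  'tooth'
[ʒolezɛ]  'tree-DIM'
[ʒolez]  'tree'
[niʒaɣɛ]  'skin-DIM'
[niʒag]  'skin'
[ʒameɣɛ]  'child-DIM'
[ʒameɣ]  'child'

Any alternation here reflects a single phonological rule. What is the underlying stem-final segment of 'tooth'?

The root 'tooth' surfaces as [ŋɔŋɔɣɛ] and [ŋɔŋɔg], with a stem-final [ɣ] ~ [g] alternation.
But 'child' keeps [ɣ] in both environments ([ʒameɣɛ], [ʒameɣ]), so there is no rule changing /ɣ/ to [g] in isolation.
So /g/ is underlying, and a rule of intervocalic spirantization — voiced stops become fricatives between vowels — gives [ɣ].

/g/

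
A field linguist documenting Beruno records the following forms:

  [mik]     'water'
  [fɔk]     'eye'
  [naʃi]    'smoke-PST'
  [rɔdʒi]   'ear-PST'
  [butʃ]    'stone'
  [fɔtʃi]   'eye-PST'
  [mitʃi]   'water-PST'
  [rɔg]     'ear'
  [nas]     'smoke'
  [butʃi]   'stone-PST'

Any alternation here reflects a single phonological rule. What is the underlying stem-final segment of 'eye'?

/k/

The root 'eye' surfaces as [fɔk] and [fɔtʃi], with a stem-final [k] ~ [tʃ] alternation.
The stem 'stone' ([butʃ], [butʃi]) shows [tʃ] unchanged in both environments, so [tʃ] cannot be basic with [k] derived in isolation.
The underlying segment must be /k/; /k/, /g/ and /s/ become palato-alveolar [tʃ], [dʒ] and [ʃ] before a front vowel, yielding [tʃ] there.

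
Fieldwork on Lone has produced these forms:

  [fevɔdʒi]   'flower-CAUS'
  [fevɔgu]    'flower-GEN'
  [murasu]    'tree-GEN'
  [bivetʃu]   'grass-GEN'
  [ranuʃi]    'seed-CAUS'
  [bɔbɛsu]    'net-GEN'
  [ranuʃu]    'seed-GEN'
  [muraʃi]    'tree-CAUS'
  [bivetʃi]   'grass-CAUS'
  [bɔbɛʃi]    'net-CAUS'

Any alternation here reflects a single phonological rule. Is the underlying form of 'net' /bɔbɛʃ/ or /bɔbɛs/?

The root 'net' surfaces as [bɔbɛʃi] and [bɔbɛsu], with a stem-final [ʃ] ~ [s] alternation.
Compare 'seed', with invariant [ʃ] in [ranuʃi] and [ranuʃu]: an analysis with underlying /ʃ/ and a rule producing [s] before the GEN suffix would wrongly predict alternation here too.
The alternation reflects palatalization before a front vowel: /g/ and /s/ become palato-alveolar [dʒ] and [ʃ] before a front vowel. /s/ is underlying.

/bɔbɛs/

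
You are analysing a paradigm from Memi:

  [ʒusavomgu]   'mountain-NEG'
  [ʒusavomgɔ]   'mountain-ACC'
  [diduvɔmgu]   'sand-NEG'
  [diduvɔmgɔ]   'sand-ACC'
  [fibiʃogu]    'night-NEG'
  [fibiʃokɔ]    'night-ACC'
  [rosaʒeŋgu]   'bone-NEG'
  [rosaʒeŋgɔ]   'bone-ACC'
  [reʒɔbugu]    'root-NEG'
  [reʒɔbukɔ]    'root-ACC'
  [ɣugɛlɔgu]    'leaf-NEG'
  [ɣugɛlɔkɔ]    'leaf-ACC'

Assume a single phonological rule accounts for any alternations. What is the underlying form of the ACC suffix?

The ACC suffix surfaces as [-gɔ] and [-kɔ], depending on the final segment of the stem.
By contrast the NEG suffix keeps its initial [g] throughout — that segment must be underlying.
So the underlying form is /-kɔ/, and voiceless stops become voiced after a nasal.

/-kɔ/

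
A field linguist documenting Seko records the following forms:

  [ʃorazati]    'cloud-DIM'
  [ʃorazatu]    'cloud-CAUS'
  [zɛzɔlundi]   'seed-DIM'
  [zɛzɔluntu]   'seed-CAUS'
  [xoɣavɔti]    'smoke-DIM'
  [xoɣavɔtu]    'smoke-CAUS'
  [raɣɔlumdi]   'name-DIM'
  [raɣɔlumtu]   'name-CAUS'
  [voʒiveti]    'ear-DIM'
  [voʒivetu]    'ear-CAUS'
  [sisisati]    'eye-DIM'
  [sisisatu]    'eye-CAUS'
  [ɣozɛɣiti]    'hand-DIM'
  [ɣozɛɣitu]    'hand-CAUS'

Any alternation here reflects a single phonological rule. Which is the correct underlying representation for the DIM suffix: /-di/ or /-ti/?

The DIM morpheme has two allomorphs, [-di] and [-ti].
By contrast the CAUS suffix keeps its initial [t] throughout — that segment must be underlying.
The DIM suffix is therefore /-di/ underlyingly, with post-vocalic devoicing: voiced stops become voiceless after a vowel.

/-di/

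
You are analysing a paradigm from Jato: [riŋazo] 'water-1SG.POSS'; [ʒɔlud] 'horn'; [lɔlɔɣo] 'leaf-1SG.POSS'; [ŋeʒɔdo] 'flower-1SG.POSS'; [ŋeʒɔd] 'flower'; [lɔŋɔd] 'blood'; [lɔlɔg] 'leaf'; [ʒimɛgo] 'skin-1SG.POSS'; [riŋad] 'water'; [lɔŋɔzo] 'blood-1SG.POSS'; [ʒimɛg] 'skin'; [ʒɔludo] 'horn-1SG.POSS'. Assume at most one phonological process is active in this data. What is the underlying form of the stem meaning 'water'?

/riŋaz/

The root 'water' surfaces as [riŋad] and [riŋazo], with a stem-final [d] ~ [z] alternation.
But 'horn' keeps [d] in both environments ([ʒɔlud], [ʒɔludo]), so there is no rule changing /d/ to [z] before the 1SG.POSS suffix.
Therefore /z/ is basic and [d] is derived by word-final hardening (voiced fricatives become stops word-finally).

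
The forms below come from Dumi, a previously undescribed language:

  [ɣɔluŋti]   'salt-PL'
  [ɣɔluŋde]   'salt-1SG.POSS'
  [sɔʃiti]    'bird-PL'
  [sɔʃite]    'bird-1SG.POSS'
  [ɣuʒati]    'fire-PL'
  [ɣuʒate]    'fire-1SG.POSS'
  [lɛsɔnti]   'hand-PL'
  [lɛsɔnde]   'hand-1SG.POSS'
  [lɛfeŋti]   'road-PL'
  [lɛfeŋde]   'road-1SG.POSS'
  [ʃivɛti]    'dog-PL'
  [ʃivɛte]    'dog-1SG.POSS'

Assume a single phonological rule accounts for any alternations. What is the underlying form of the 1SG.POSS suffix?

/-de/

The 1SG.POSS morpheme has two allomorphs, [-de] and [-te].
By contrast the PL suffix keeps its initial [t] throughout — that segment must be underlying.
So the underlying form is /-de/, and voiced stops become voiceless after a vowel.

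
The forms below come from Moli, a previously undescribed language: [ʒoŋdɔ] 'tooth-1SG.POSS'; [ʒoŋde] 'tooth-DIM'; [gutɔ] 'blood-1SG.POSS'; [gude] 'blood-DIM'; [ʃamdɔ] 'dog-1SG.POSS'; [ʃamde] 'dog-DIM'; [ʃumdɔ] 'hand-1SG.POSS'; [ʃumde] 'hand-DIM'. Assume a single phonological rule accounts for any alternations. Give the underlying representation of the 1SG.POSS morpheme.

The 1SG.POSS morpheme has two allomorphs, [-dɔ] and [-tɔ].
By contrast the DIM suffix keeps its initial [d] throughout — that segment must be underlying.
The 1SG.POSS suffix is therefore /-tɔ/ underlyingly, with post-nasal voicing: voiceless stops become voiced after a nasal.

/-tɔ/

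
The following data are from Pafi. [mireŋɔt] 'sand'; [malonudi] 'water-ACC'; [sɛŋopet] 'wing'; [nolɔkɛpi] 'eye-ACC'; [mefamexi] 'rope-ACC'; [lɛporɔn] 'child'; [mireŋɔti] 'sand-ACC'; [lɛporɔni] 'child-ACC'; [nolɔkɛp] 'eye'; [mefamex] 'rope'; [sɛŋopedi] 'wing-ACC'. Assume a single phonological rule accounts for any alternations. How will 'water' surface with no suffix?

The stem for 'wing' ends in [d] in [sɛŋopedi] but [t] in [sɛŋopet].
If /t/ were underlying and a rule turned it into [d] before the ACC suffix, 'sand' would also alternate; but it has [t] in both [mireŋɔti] and [mireŋɔt].
The alternation reflects word-final obstruent devoicing: voiced obstruents become voiceless word-finally. /d/ is underlying.
From [malonudi] the stem 'water' is /malonud/; word-finally this yields [malonut].

[malonut]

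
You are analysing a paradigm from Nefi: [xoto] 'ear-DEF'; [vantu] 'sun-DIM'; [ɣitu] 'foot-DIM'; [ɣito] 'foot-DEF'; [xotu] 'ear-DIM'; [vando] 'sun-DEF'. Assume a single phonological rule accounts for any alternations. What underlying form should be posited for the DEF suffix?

/-do/

The DEF suffix surfaces as [-do] and [-to], depending on the final segment of the stem.
The DIM suffix, which begins with [t], is invariant after every stem; so [t] is not altered by any rule here.
So the underlying form is /-do/, and voiced stops become voiceless after a vowel.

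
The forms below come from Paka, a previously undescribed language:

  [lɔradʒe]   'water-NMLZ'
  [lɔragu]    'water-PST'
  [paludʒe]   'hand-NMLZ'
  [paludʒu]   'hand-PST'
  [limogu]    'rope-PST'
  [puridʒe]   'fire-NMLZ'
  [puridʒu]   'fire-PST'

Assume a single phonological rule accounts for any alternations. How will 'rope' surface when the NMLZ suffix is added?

'water' shows [dʒ] ~ [g] at the end of the stem ([lɔradʒe] vs [lɔragu]).
Compare 'fire', with invariant [dʒ] in [puridʒe] and [puridʒu]: an analysis with underlying /dʒ/ and a rule producing [g] before the PST suffix would wrongly predict alternation here too.
The alternation reflects palatalization before a front vowel: /g/ becomes palato-alveolar [dʒ] before a front vowel. /g/ is underlying.
The one attested form of 'rope', [limogu], shows underlying /limog/. Applying the same rule before a front vowel gives [limodʒe].

[limodʒe]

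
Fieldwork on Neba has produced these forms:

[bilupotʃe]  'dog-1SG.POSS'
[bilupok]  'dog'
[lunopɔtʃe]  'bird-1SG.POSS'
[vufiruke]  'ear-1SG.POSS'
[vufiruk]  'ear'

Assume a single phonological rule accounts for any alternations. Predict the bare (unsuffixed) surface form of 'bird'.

'dog' shows [tʃ] ~ [k] at the end of the stem ([bilupotʃe] vs [bilupok]).
If /k/ were underlying and a rule turned it into [tʃ] before the 1SG.POSS suffix, 'ear' would also alternate; but it has [k] in both [vufiruke] and [vufiruk].
The alternation reflects depalatalization: palato-alveolar /tʃ/ becomes [k] when no front vowel follows. /tʃ/ is underlying.
From [lunopɔtʃe] the stem 'bird' is /lunopɔtʃ/; when no front vowel follows this yields [lunopɔk].

[lunopɔk]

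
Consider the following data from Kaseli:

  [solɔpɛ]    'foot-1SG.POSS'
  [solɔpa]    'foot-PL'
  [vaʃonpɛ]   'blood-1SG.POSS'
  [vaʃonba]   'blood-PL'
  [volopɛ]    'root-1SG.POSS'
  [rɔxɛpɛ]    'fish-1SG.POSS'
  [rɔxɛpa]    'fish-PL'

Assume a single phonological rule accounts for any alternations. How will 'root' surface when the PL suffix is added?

[volopa]

The PL suffix surfaces as [-ba] and [-pa], depending on the final segment of the stem.
By contrast the 1SG.POSS suffix keeps its initial [p] throughout — that segment must be underlying.
So the underlying form is /-ba/, and voiced stops become voiceless after a vowel.
After 'root', which ends in a vowel, the suffix surfaces as [-pa], giving [volopa].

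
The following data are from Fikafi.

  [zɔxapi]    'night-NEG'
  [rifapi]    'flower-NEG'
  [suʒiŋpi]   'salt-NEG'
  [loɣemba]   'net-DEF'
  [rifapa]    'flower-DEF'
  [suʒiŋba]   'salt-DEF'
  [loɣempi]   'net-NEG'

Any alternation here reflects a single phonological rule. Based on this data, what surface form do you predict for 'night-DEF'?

[zɔxapa]

The DEF morpheme has two allomorphs, [-ba] and [-pa].
By contrast the NEG suffix keeps its initial [p] throughout — that segment must be underlying.
So the underlying form is /-ba/, and voiced stops become voiceless after a vowel.
After 'night', which ends in a vowel, the suffix surfaces as [-pa], giving [zɔxapa].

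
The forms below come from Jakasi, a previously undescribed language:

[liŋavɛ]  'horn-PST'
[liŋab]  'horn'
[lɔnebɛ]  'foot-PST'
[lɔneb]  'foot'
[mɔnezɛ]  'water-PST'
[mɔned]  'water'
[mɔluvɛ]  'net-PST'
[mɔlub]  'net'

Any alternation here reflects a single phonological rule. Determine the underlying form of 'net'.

/mɔluv/

The root 'net' surfaces as [mɔluvɛ] and [mɔlub], with a stem-final [v] ~ [b] alternation.
If /b/ were underlying and a rule turned it into [v] before the PST suffix, 'foot' would also alternate; but it has [b] in both [lɔnebɛ] and [lɔneb].
The underlying segment must be /v/; voiced fricatives become stops word-finally, yielding [b] there.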